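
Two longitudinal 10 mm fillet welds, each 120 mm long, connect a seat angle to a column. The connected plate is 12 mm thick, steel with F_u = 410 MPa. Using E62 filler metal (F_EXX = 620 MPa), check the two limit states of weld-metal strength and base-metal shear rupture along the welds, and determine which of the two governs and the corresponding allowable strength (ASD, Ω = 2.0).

t_e = 0.707 × 10 = 7.07 mm; L = 240 mm.
Weld metal: R_n/Ω = (1/2.0) × 0.6 × 620 × 7.07 × 240 × 10⁻³ = 315.6 kN.
Base metal (shear rupture): R_n/Ω = (1/2.0) × 0.6 × 410 × 12 × 240 × 10⁻³ = 354.2 kN.
Governing: weld metal.

R_n/Ω ≈ 316 kN (weld metal governs)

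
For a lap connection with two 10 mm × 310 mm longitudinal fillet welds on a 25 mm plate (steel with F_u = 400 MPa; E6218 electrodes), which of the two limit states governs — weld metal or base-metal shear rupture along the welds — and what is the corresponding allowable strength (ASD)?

E62XX → F_EXX = 620 MPa.
t_e = 0.707 × 10 = 7.07 mm; L = 620 mm.
Weld metal: R_n/Ω = (1/2.0) × 0.6 × 620 × 7.07 × 620 × 10⁻³ = 815.3 kN.
Base metal (shear rupture): R_n/Ω = (1/2.0) × 0.6 × 400 × 25 × 620 × 10⁻³ = 1860 kN.
Governing: weld metal.

R_n/Ω ≈ 815 kN (weld metal governs)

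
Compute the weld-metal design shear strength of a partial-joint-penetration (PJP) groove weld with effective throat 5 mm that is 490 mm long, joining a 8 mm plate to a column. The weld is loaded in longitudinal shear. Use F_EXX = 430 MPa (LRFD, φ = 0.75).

φR_n ≈ 474 kN

Effective throat (given) t_e = 5 mm.
A_we = 5 × 490 = 2450 mm².
F_nw = 0.6 F_EXX = 258 MPa.
φR_n = 0.75 × 258 × 2450 × 10⁻³ = 474.1 kN.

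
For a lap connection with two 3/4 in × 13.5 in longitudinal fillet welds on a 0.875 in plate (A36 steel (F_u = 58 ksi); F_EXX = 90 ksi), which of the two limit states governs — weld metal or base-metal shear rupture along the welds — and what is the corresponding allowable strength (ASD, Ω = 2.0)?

R_n/Ω ≈ 387 kip (weld metal governs)

t_e = 0.707 × 0.75 = 0.5302 in; L = 27 in.
Weld metal: R_n/Ω = (1/2.0) × 0.6 × 90 × 0.5302 × 27 = 386.6 kip.
Base metal (shear rupture): R_n/Ω = (1/2.0) × 0.6 × 58 × 0.875 × 27 = 411.1 kip.
Governing: weld metal.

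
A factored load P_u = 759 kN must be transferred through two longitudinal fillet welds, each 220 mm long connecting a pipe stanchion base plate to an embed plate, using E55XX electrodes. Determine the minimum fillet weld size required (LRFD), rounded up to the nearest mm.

w = 10 mm

E55XX → F_EXX = 550 MPa.
Total weld length L = 440 mm.
Required throat t_e = P_u / (φ × 0.6 F_EXX × L) = 759 / (0.75 × 0.6 × 550 × 440 × 10⁻³) = 6.97 mm.
Required leg w = t_e / 0.707 = 9.858 mm → use 10 mm.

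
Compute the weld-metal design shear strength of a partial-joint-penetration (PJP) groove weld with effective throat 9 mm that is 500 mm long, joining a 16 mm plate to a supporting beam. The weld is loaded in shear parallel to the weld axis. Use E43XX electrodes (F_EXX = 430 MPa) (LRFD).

Effective throat (given) t_e = 9 mm.
A_we = 9 × 500 = 4500 mm².
F_nw = 0.6 F_EXX = 258 MPa.
φR_n = 0.75 × 258 × 4500 × 10⁻³ = 870.8 kN.

φR_n ≈ 871 kN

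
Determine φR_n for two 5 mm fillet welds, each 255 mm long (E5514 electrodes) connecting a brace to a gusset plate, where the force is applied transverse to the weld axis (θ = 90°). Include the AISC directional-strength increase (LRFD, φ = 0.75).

φR_n ≈ 669 kN

E55XX → F_EXX = 550 MPa.
t_e = 0.707 × 5 = 3.535 mm; A_we = 3.535 × 510 = 1803 mm².
Directional factor: 1.0 + 0.5 sin^1.5(90°) = 1.5.
F_nw = 0.6 × 550 × 1.5 = 495 MPa.
φR_n = 0.75 × 495 × 1803 × 10⁻³ = 669.3 kN.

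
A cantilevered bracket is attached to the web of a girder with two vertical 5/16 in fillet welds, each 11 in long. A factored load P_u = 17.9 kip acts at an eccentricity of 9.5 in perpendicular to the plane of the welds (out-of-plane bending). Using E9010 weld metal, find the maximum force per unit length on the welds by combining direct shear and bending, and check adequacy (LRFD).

f_max ≈ 4.29 kip/in; adequate

E90XX → F_EXX = 90 ksi.
L_w = 2 × 11 = 22 in; section modulus (unit throat) S = 2 × L²/6 = 40.33 in².
Direct shear f_v = P/L_w = 17.9/22 = 0.8136 kip/in.
Moment M = P × e = 17.9 × 9.5 = 170.05 kip·in; bending f_b = M/S = 4.216 kip/in.
f_max = √(f_v² + f_b²) = √(0.8136² + 4.216²) = 4.294 kip/in.
φr_n = 0.75 × 0.6 × 90 × (0.707 × 0.3125) = 8.948 kip/in → adequate.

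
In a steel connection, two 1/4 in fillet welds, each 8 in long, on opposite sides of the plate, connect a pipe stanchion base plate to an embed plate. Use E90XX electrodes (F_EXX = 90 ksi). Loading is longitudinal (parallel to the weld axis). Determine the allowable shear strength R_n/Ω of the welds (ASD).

Effective throat t_e = 0.707 × 0.25 = 0.1767 in.
Total length L = 16 in; A_we = 0.1767 × 16 = 2.828 in².
F_nw = 0.6 F_EXX = 0.6 × 90 = 54 ksi.
R_n = 54 × 2.828 = 152.7 kip; R_n/Ω = 152.7/2.0 = 76.36 kip.

R_n/Ω ≈ 76.4 kip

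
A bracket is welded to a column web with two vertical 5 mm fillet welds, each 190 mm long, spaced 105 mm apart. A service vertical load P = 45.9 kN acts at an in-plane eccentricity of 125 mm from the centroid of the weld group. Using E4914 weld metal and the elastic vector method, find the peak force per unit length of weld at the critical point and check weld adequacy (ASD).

E49XX → F_EXX = 490 MPa.
Total weld length L_w = 380 mm. Treat welds as unit-width lines.
Polar moment about centroid: J = 2[d³/12 + d(b/2)²] = 2[190³/12 + 190×52.5²] = 2191000 mm³.
Direct shear f_v = P/L_w = 45.9×10³ / 380 = 120.8 N/mm (vertical).
Torsion M = P·e = 45.9×10³ × 125 = 5737500 N·mm.
Critical point at (x, y) = (52.5, 95) from centroid. f_tx = M·y/J = 248.8 N/mm; f_ty = M·x/J = 137.5 N/mm.
Resultant f_max = √[f_tx² + (f_v + f_ty)²] = √[248.8² + (120.8 + 137.5)²] = 358.7 N/mm.
Capacity per unit length: r_n/Ω = (1/2.0) × 0.6 × 490 × (0.707 × 5) = 519.6 N/mm.
358.7 ≤ 519.6 → adequate.

f_max ≈ 359 N/mm; adequate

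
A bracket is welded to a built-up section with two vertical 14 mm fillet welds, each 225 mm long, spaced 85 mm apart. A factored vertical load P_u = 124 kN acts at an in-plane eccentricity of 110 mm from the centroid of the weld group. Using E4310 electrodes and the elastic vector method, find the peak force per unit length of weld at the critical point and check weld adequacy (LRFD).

E43XX → F_EXX = 430 MPa.
Total weld length L_w = 450 mm. Treat welds as unit-width lines.
Polar moment about centroid: J = 2[d³/12 + d(b/2)²] = 2[225³/12 + 225×42.5²] = 2711000 mm³.
Direct shear f_v = P/L_w = 124×10³ / 450 = 275.6 N/mm (vertical).
Torsion M = P·e = 124×10³ × 110 = 13640000 N·mm.
Critical point at (x, y) = (42.5, 112.5) from centroid. f_tx = M·y/J = 566 N/mm; f_ty = M·x/J = 213.8 N/mm.
Resultant f_max = √[f_tx² + (f_v + f_ty)²] = √[566² + (275.6 + 213.8)²] = 748.2 N/mm.
Capacity per unit length: φr_n = 0.75 × 0.6 × 430 × (0.707 × 14) = 1915 N/mm.
748.2 ≤ 1915 → adequate.

f_max ≈ 748 N/mm; adequate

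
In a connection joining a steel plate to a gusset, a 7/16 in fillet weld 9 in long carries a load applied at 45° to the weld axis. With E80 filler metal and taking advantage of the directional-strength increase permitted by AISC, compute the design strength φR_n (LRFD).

φR_n ≈ 130 kip

E80XX → F_EXX = 80 ksi.
t_e = 0.707 × 0.4375 = 0.3093 in; A_we = 0.3093 × 9 = 2.784 in².
Directional factor: 1.0 + 0.5 sin^1.5(45°) = 1.297.
F_nw = 0.6 × 80 × 1.297 = 62.27 ksi.
φR_n = 0.75 × 62.27 × 2.784 = 130 kip.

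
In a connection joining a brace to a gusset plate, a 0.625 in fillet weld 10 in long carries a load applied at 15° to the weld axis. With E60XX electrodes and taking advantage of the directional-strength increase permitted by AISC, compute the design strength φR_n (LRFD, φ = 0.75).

E60XX → F_EXX = 60 ksi.
t_e = 0.707 × 0.625 = 0.4419 in; A_we = 0.4419 × 10 = 4.419 in².
Directional factor: 1.0 + 0.5 sin^1.5(15°) = 1.066.
F_nw = 0.6 × 60 × 1.066 = 38.37 ksi.
φR_n = 0.75 × 38.37 × 4.419 = 127.2 kips.

φR_n ≈ 127 kips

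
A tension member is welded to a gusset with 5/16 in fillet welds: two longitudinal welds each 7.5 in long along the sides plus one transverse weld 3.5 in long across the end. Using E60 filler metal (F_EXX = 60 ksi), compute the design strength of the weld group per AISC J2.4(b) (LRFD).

φR_n ≈ 110 kips

t_e = 0.707 × 0.3125 = 0.2209 in.
R_nwl = 0.6 × 60 × 0.2209 × 15 = 119.3 kips (longitudinal, 2 welds).
R_nwt = 0.6 × 60 × 0.2209 × 3.5 = 27.84 kips (transverse, base value).
(i) R_nwl + R_nwt = 147.1 kips; (ii) 0.85 R_nwl + 1.5 R_nwt = 143.2 kips.
R_n = max = 147.1 kips [governs: (i)]; φR_n = 110.4 kips.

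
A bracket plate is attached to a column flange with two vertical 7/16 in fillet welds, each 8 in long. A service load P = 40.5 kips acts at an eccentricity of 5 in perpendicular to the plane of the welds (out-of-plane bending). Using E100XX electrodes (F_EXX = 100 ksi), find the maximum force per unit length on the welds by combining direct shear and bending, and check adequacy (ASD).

f_max ≈ 9.82 kip/in; NOT adequate

L_w = 2 × 8 = 16 in; section modulus (unit throat) S = 2 × L²/6 = 21.33 in².
Direct shear f_v = P/L_w = 40.5/16 = 2.531 kip/in.
Moment M = P × e = 40.5 × 5 = 202.5 kip·in; bending f_b = M/S = 9.492 kip/in.
f_max = √(f_v² + f_b²) = √(2.531² + 9.492²) = 9.824 kip/in.
r_n/Ω = (1/2.0) × 0.6 × 100 × (0.707 × 0.4375) = 9.279 kip/in → NOT adequate.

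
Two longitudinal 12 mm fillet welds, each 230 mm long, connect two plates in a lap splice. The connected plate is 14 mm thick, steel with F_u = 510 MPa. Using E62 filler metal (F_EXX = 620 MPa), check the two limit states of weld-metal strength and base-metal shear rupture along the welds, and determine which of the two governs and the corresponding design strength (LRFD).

φR_n ≈ 1090 kN (weld metal governs)

t_e = 0.707 × 12 = 8.484 mm; L = 460 mm.
Weld metal: φR_n = 0.75 × 0.6 × 620 × 8.484 × 460 × 10⁻³ = 1089 kN.
Base metal (shear rupture): φR_n = 0.75 × 0.6 × 510 × 14 × 460 × 10⁻³ = 1478 kN.
Governing: weld metal.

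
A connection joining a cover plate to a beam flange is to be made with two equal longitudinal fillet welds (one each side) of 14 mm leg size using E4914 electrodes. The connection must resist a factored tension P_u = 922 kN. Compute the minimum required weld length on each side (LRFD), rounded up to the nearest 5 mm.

E49XX → F_EXX = 490 MPa.
Throat t_e = 0.707 × 14 = 9.898 mm.
φr_n = 0.75 × 0.6 × 490 × 9.898 × 10⁻³ = 2.183 kN/mm.
L_req = P_u / φr_n = 922 / 2.183 = 422.4 mm total.
Per side: 422.4 / 2 = 211.2 mm.
Round up → use L = 215 mm on each side.

L = 215 mm on each side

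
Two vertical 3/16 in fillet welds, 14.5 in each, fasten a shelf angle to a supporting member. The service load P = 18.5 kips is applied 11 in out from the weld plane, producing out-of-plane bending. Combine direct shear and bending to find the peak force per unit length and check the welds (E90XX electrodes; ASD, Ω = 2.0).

f_max ≈ 2.97 kip/in; adequate

E90XX → F_EXX = 90 ksi.
L_w = 2 × 14.5 = 29 in; section modulus (unit throat) S = 2 × L²/6 = 70.08 in².
Direct shear f_v = P/L_w = 18.5/29 = 0.6379 kip/in.
Moment M = P × e = 18.5 × 11 = 203.5 kip·in; bending f_b = M/S = 2.904 kip/in.
f_max = √(f_v² + f_b²) = √(0.6379² + 2.904²) = 2.973 kip/in.
r_n/Ω = (1/2.0) × 0.6 × 90 × (0.707 × 0.1875) = 3.579 kip/in → adequate.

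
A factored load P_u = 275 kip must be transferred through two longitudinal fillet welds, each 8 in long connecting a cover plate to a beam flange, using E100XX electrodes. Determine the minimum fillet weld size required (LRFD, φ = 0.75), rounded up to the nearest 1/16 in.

w = 9/16 in

E100XX → F_EXX = 100 ksi.
Total weld length L = 16 in.
Required throat t_e = P_u / (φ × 0.6 F_EXX × L) = 275 / (0.75 × 0.6 × 100 × 16) = 0.3819 in.
Required leg w = t_e / 0.707 = 0.5402 in → use 9/16 in.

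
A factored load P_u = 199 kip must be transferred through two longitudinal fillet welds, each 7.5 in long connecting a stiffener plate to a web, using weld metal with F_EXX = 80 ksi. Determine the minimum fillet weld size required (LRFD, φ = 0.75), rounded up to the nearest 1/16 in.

w = 9/16 in

Total weld length L = 15 in.
Required throat t_e = P_u / (φ × 0.6 F_EXX × L) = 199 / (0.75 × 0.6 × 80 × 15) = 0.3685 in.
Required leg w = t_e / 0.707 = 0.5212 in → use 9/16 in.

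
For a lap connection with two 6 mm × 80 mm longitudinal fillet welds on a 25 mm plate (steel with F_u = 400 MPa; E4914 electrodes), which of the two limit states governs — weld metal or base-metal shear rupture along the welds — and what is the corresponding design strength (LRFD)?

E49XX → F_EXX = 490 MPa.
t_e = 0.707 × 6 = 4.242 mm; L = 160 mm.
Weld metal: φR_n = 0.75 × 0.6 × 490 × 4.242 × 160 × 10⁻³ = 149.7 kN.
Base metal (shear rupture): φR_n = 0.75 × 0.6 × 400 × 25 × 160 × 10⁻³ = 720 kN.
Governing: weld metal.

φR_n ≈ 150 kN (weld metal governs)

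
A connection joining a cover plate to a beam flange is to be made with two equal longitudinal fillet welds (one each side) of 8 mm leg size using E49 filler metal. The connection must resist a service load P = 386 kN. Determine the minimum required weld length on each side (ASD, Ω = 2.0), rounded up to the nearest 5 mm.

L = 235 mm on each side

E49XX → F_EXX = 490 MPa.
Throat t_e = 0.707 × 8 = 5.656 mm.
r_n/Ω = (0.6 × 490 × 5.656) / 2.0 = 831.4 N/mm = 0.8314 kN/mm.
L_req = P / (r_n/Ω) = 386 / 0.8314 = 464.3 mm total.
Per side: 464.3 / 2 = 232.1 mm.
Round up → use L = 235 mm on each side.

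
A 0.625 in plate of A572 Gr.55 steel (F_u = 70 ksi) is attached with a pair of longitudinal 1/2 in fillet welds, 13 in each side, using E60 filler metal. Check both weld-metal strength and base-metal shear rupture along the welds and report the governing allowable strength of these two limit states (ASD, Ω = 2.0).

R_n/Ω ≈ 165 kip (weld metal governs)

E60XX → F_EXX = 60 ksi.
t_e = 0.707 × 0.5 = 0.3535 in; L = 26 in.
Weld metal: R_n/Ω = (1/2.0) × 0.6 × 60 × 0.3535 × 26 = 165.4 kip.
Base metal (shear rupture): R_n/Ω = (1/2.0) × 0.6 × 70 × 0.625 × 26 = 341.2 kip.
Governing: weld metal.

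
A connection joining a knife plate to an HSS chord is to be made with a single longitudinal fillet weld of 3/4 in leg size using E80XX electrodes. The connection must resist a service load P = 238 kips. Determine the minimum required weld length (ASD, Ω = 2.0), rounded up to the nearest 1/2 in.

L = 19 in

E80XX → F_EXX = 80 ksi.
Throat t_e = 0.707 × 0.75 = 0.5302 in.
r_n/Ω = (0.6 × 80 × 0.5302) / 2.0 = 12.73 kip/in.
L_req = P / (r_n/Ω) = 238 / 12.73 = 18.7 in total.
Round up → use L = 19 in.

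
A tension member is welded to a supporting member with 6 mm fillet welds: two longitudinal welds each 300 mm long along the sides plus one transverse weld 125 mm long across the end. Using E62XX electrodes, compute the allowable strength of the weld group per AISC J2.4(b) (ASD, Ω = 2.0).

E62XX → F_EXX = 620 MPa.
t_e = 0.707 × 6 = 4.242 mm.
R_nwl = 0.6 × 620 × 4.242 × 600 × 10⁻³ = 946.8 kN (longitudinal, 2 welds).
R_nwt = 0.6 × 620 × 4.242 × 125 × 10⁻³ = 197.3 kN (transverse, base value).
(i) R_nwl + R_nwt = 1144 kN; (ii) 0.85 R_nwl + 1.5 R_nwt = 1101 kN.
R_n = max = 1144 kN [governs: (i)]; R_n/Ω = 572 kN.

R_n/Ω ≈ 572 kN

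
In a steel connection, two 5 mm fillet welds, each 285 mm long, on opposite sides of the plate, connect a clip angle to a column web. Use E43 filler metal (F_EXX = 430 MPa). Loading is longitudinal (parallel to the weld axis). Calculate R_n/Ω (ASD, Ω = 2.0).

R_n/Ω ≈ 260 kN

Effective throat t_e = 0.707 × 5 = 3.535 mm.
Total length L = 570 mm; A_we = 3.535 × 570 = 2015 mm².
F_nw = 0.6 F_EXX = 0.6 × 430 = 258 MPa.
R_n = 258 × 2015 × 10⁻³ = 519.9 kN; R_n/Ω = 519.9/2.0 = 259.9 kN.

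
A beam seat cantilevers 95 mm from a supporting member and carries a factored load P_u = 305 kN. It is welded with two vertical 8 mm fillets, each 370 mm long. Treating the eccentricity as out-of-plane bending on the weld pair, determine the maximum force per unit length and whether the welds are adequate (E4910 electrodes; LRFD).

E49XX → F_EXX = 490 MPa.
L_w = 2 × 370 = 740 mm; section modulus (unit throat) S = 2 × L²/6 = 45630 mm².
Direct shear f_v = P/L_w = 305×10³/740 = 412.2 N/mm.
Moment M = P × e = 305×10³ × 95 = 28975000 N·mm; bending f_b = M/S = 635 N/mm.
f_max = √(f_v² + f_b²) = √(412.2² + 635²) = 757 N/mm.
φr_n = 0.75 × 0.6 × 490 × (0.707 × 8) = 1247 N/mm → adequate.

f_max ≈ 757 N/mm; adequate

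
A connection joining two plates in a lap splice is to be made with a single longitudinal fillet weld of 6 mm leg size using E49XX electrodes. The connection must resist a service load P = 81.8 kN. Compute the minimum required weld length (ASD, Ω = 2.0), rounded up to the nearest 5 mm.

E49XX → F_EXX = 490 MPa.
Throat t_e = 0.707 × 6 = 4.242 mm.
r_n/Ω = (0.6 × 490 × 4.242) / 2.0 = 623.6 N/mm = 0.6236 kN/mm.
L_req = P / (r_n/Ω) = 81.8 / 0.6236 = 131.2 mm total.
Round up → use L = 135 mm.

L = 135 mm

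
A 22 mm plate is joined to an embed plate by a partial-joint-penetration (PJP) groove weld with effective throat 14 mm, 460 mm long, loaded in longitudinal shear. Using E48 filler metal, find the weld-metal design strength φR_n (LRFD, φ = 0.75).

E48XX → F_EXX = 480 MPa.
Effective throat (given) t_e = 14 mm.
A_we = 14 × 460 = 6440 mm².
F_nw = 0.6 F_EXX = 288 MPa.
φR_n = 0.75 × 288 × 6440 × 10⁻³ = 1391 kN.

φR_n ≈ 1390 kN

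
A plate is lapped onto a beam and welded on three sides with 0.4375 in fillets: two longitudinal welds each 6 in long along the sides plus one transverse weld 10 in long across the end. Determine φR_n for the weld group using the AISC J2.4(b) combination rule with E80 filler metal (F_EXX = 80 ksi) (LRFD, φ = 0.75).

t_e = 0.707 × 0.4375 = 0.3093 in.
R_nwl = 0.6 × 80 × 0.3093 × 12 = 178.2 kips (longitudinal, 2 welds).
R_nwt = 0.6 × 80 × 0.3093 × 10 = 148.5 kips (transverse, base value).
(i) R_nwl + R_nwt = 326.6 kips; (ii) 0.85 R_nwl + 1.5 R_nwt = 374.1 kips.
R_n = max = 374.1 kips [governs: (ii)]; φR_n = 280.6 kips.

φR_n ≈ 281 kips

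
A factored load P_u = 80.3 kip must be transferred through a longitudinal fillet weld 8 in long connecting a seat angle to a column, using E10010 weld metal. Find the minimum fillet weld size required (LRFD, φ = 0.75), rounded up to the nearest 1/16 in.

w = 3/8 in

E100XX → F_EXX = 100 ksi.
Total weld length L = 8 in.
Required throat t_e = P_u / (φ × 0.6 F_EXX × L) = 80.3 / (0.75 × 0.6 × 100 × 8) = 0.2231 in.
Required leg w = t_e / 0.707 = 0.3155 in → use 3/8 in.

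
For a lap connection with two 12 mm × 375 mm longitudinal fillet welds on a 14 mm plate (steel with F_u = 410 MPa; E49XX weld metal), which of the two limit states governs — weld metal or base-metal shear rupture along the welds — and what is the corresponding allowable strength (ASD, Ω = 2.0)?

R_n/Ω ≈ 935 kN (weld metal governs)

E49XX → F_EXX = 490 MPa.
t_e = 0.707 × 12 = 8.484 mm; L = 750 mm.
Weld metal: R_n/Ω = (1/2.0) × 0.6 × 490 × 8.484 × 750 × 10⁻³ = 935.4 kN.
Base metal (shear rupture): R_n/Ω = (1/2.0) × 0.6 × 410 × 14 × 750 × 10⁻³ = 1292 kN.
Governing: weld metal.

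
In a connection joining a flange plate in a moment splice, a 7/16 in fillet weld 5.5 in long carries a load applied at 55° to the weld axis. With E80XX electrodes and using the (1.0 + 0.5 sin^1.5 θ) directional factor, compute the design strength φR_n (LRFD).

E80XX → F_EXX = 80 ksi.
t_e = 0.707 × 0.4375 = 0.3093 in; A_we = 0.3093 × 5.5 = 1.701 in².
Directional factor: 1.0 + 0.5 sin^1.5(55°) = 1.371.
F_nw = 0.6 × 80 × 1.371 = 65.79 ksi.
φR_n = 0.75 × 65.79 × 1.701 = 83.95 kips.

φR_n ≈ 83.9 kips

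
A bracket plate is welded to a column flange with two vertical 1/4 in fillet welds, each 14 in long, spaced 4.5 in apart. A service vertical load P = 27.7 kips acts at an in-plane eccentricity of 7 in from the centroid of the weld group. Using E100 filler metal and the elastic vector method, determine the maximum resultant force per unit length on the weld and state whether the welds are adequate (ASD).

E100XX → F_EXX = 100 ksi.
Total weld length L_w = 28 in. Treat welds as unit-width lines.
Polar moment about centroid: J = 2[d³/12 + d(b/2)²] = 2[14³/12 + 14×2.25²] = 599.1 in³.
Direct shear f_v = P/L_w = 27.7 / 28 = 0.9893 kip/in (vertical).
Torsion M = P·e = 27.7 × 7 = 193.9 kip·in.
Critical point at (x, y) = (2.25, 7) from centroid. f_tx = M·y/J = 2.266 kip/in; f_ty = M·x/J = 0.7282 kip/in.
Resultant f_max = √[f_tx² + (f_v + f_ty)²] = √[2.266² + (0.9893 + 0.7282)²] = 2.843 kip/in.
Capacity per unit length: r_n/Ω = (1/2.0) × 0.6 × 100 × (0.707 × 0.25) = 5.302 kip/in.
2.843 ≤ 5.302 → adequate.

f_max ≈ 2.84 kip/in; adequate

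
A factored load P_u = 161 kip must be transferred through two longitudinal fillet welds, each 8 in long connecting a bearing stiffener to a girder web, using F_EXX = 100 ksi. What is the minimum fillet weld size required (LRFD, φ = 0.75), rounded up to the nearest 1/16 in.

Total weld length L = 16 in.
Required throat t_e = P_u / (φ × 0.6 F_EXX × L) = 161 / (0.75 × 0.6 × 100 × 16) = 0.2236 in.
Required leg w = t_e / 0.707 = 0.3163 in → use 3/8 in.

w = 3/8 in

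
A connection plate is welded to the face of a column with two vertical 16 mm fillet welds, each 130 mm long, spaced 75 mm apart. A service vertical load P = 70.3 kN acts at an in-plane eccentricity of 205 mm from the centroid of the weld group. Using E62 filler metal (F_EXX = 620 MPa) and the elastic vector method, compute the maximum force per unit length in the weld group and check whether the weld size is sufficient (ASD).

f_max ≈ 1630 N/mm; adequate

Total weld length L_w = 260 mm. Treat welds as unit-width lines.
Polar moment about centroid: J = 2[d³/12 + d(b/2)²] = 2[130³/12 + 130×37.5²] = 731800 mm³.
Direct shear f_v = P/L_w = 70.3×10³ / 260 = 270.4 N/mm (vertical).
Torsion M = P·e = 70.3×10³ × 205 = 14412000 N·mm.
Critical point at (x, y) = (37.5, 65) from centroid. f_tx = M·y/J = 1280 N/mm; f_ty = M·x/J = 738.5 N/mm.
Resultant f_max = √[f_tx² + (f_v + f_ty)²] = √[1280² + (270.4 + 738.5)²] = 1630 N/mm.
Capacity per unit length: r_n/Ω = (1/2.0) × 0.6 × 620 × (0.707 × 16) = 2104 N/mm.
1630 ≤ 2104 → adequate.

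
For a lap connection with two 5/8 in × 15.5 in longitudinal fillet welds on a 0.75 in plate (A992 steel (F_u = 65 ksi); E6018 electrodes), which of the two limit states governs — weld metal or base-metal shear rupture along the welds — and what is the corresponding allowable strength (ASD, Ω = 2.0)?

E60XX → F_EXX = 60 ksi.
t_e = 0.707 × 0.625 = 0.4419 in; L = 31 in.
Weld metal: R_n/Ω = (1/2.0) × 0.6 × 60 × 0.4419 × 31 = 246.6 kips.
Base metal (shear rupture): R_n/Ω = (1/2.0) × 0.6 × 65 × 0.75 × 31 = 453.4 kips.
Governing: weld metal.

R_n/Ω ≈ 247 kips (weld metal governs)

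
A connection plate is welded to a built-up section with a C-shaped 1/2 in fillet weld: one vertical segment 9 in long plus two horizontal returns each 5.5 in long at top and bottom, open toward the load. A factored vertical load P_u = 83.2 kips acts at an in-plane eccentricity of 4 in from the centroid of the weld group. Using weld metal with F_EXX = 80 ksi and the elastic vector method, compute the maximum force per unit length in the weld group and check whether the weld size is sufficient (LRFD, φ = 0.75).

Total weld length L_w = 20 in. Treat welds as unit-width lines.
Centroid: x̄ = 2×5.5×2.75 / 20 = 1.512 in from the vertical weld.
Polar moment about centroid: J = I_x + I_y = [9³/12 + 2×5.5×4.5²] + [9×1.512² + 2(5.5³/12 + 5.5×1.238²)] = 348.7 in³.
Direct shear f_v = P/L_w = 83.2 / 20 = 4.16 kip/in (vertical).
Torsion M = P·e = 83.2 × 4 = 332.8 kip·in.
Critical point at (x, y) = (3.987, 4.5) from centroid. f_tx = M·y/J = 4.295 kip/in; f_ty = M·x/J = 3.806 kip/in.
Resultant f_max = √[f_tx² + (f_v + f_ty)²] = √[4.295² + (4.16 + 3.806)²] = 9.05 kip/in.
Capacity per unit length: φr_n = 0.75 × 0.6 × 80 × (0.707 × 0.5) = 12.73 kip/in.
9.05 ≤ 12.73 → adequate.

f_max ≈ 9.05 kip/in; adequate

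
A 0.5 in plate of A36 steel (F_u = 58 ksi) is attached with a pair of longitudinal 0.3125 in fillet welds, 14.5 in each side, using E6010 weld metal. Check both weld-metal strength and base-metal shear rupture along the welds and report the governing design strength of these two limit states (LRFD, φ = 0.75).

E60XX → F_EXX = 60 ksi.
t_e = 0.707 × 0.3125 = 0.2209 in; L = 29 in.
Weld metal: φR_n = 0.75 × 0.6 × 60 × 0.2209 × 29 = 173 kips.
Base metal (shear rupture): φR_n = 0.75 × 0.6 × 58 × 0.5 × 29 = 378.4 kips.
Governing: weld metal.

φR_n ≈ 173 kips (weld metal governs)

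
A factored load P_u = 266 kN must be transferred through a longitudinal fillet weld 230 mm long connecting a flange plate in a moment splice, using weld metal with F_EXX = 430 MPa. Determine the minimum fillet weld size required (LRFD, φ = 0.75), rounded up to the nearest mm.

Total weld length L = 230 mm.
Required throat t_e = P_u / (φ × 0.6 F_EXX × L) = 266 / (0.75 × 0.6 × 430 × 230 × 10⁻³) = 5.977 mm.
Required leg w = t_e / 0.707 = 8.454 mm → use 9 mm.

w = 9 mm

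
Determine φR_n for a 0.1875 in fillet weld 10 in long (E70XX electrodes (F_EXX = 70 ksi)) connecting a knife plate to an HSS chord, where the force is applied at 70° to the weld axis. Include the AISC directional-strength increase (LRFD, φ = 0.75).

t_e = 0.707 × 0.1875 = 0.1326 in; A_we = 0.1326 × 10 = 1.326 in².
Directional factor: 1.0 + 0.5 sin^1.5(70°) = 1.455.
F_nw = 0.6 × 70 × 1.455 = 61.13 ksi.
φR_n = 0.75 × 61.13 × 1.326 = 60.78 kips.

φR_n ≈ 60.8 kips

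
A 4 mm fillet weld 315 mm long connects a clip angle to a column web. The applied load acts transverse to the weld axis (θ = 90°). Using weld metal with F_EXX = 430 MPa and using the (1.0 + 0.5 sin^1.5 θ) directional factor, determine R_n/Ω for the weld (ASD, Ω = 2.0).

t_e = 0.707 × 4 = 2.828 mm; A_we = 2.828 × 315 = 890.8 mm².
Directional factor: 1.0 + 0.5 sin^1.5(90°) = 1.5.
F_nw = 0.6 × 430 × 1.5 = 387 MPa.
R_n/Ω = (387 × 890.8) / 2.0 × 10⁻³ = 172.4 kN.

R_n/Ω ≈ 172 kN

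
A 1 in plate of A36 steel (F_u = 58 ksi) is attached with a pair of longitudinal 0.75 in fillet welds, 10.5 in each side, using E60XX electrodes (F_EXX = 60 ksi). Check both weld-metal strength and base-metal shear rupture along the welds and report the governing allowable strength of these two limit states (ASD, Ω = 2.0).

R_n/Ω ≈ 200 kip (weld metal governs)

t_e = 0.707 × 0.75 = 0.5302 in; L = 21 in.
Weld metal: R_n/Ω = (1/2.0) × 0.6 × 60 × 0.5302 × 21 = 200.4 kip.
Base metal (shear rupture): R_n/Ω = (1/2.0) × 0.6 × 58 × 1 × 21 = 365.4 kip.
Governing: weld metal.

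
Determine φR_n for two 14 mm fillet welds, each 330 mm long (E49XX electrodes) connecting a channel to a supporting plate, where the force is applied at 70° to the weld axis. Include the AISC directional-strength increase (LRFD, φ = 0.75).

φR_n ≈ 2100 kN

E49XX → F_EXX = 490 MPa.
t_e = 0.707 × 14 = 9.898 mm; A_we = 9.898 × 660 = 6533 mm².
Directional factor: 1.0 + 0.5 sin^1.5(70°) = 1.455.
F_nw = 0.6 × 490 × 1.455 = 427.9 MPa.
φR_n = 0.75 × 427.9 × 6533 × 10⁻³ = 2097 kN.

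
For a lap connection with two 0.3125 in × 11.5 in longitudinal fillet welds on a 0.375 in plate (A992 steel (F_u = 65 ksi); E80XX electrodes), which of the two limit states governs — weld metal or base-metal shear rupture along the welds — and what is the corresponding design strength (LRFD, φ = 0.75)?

E80XX → F_EXX = 80 ksi.
t_e = 0.707 × 0.3125 = 0.2209 in; L = 23 in.
Weld metal: φR_n = 0.75 × 0.6 × 80 × 0.2209 × 23 = 182.9 kips.
Base metal (shear rupture): φR_n = 0.75 × 0.6 × 65 × 0.375 × 23 = 252.3 kips.
Governing: weld metal.

φR_n ≈ 183 kips (weld metal governs)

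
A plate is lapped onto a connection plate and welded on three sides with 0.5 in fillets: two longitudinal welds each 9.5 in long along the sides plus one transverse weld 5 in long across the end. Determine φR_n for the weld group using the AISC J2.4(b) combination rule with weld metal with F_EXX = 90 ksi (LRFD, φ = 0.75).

t_e = 0.707 × 0.5 = 0.3535 in.
R_nwl = 0.6 × 90 × 0.3535 × 19 = 362.7 kips (longitudinal, 2 welds).
R_nwt = 0.6 × 90 × 0.3535 × 5 = 95.44 kips (transverse, base value).
(i) R_nwl + R_nwt = 458.1 kips; (ii) 0.85 R_nwl + 1.5 R_nwt = 451.5 kips.
R_n = max = 458.1 kips [governs: (i)]; φR_n = 343.6 kips.

φR_n ≈ 344 kips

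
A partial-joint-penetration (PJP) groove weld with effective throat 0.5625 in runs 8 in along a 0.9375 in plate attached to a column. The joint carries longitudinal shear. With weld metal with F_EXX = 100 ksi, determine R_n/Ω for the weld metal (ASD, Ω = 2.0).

R_n/Ω ≈ 135 kips

Effective throat (given) t_e = 0.5625 in.
A_we = 0.5625 × 8 = 4.5 in².
F_nw = 0.6 F_EXX = 60 ksi.
R_n/Ω = (60 × 4.5) / 2.0 = 135 kips.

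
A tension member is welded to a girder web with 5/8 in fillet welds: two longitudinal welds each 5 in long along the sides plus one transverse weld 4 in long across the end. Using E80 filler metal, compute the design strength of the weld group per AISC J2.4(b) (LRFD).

E80XX → F_EXX = 80 ksi.
t_e = 0.707 × 0.625 = 0.4419 in.
R_nwl = 0.6 × 80 × 0.4419 × 10 = 212.1 kips (longitudinal, 2 welds).
R_nwt = 0.6 × 80 × 0.4419 × 4 = 84.84 kips (transverse, base value).
(i) R_nwl + R_nwt = 296.9 kips; (ii) 0.85 R_nwl + 1.5 R_nwt = 307.5 kips.
R_n = max = 307.5 kips [governs: (ii)]; φR_n = 230.7 kips.

φR_n ≈ 231 kips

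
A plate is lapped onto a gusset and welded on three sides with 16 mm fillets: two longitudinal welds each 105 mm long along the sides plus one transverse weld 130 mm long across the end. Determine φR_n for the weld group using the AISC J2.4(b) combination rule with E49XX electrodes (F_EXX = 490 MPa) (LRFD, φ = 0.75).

t_e = 0.707 × 16 = 11.31 mm.
R_nwl = 0.6 × 490 × 11.31 × 210 × 10⁻³ = 698.4 kN (longitudinal, 2 welds).
R_nwt = 0.6 × 490 × 11.31 × 130 × 10⁻³ = 432.3 kN (transverse, base value).
(i) R_nwl + R_nwt = 1131 kN; (ii) 0.85 R_nwl + 1.5 R_nwt = 1242 kN.
R_n = max = 1242 kN [governs: (ii)]; φR_n = 931.6 kN.

φR_n ≈ 932 kN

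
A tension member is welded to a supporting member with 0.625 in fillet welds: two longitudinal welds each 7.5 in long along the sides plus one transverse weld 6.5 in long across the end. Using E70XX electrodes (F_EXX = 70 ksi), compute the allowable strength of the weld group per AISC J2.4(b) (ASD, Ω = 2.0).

R_n/Ω ≈ 209 kips

t_e = 0.707 × 0.625 = 0.4419 in.
R_nwl = 0.6 × 70 × 0.4419 × 15 = 278.4 kips (longitudinal, 2 welds).
R_nwt = 0.6 × 70 × 0.4419 × 6.5 = 120.6 kips (transverse, base value).
(i) R_nwl + R_nwt = 399 kips; (ii) 0.85 R_nwl + 1.5 R_nwt = 417.6 kips.
R_n = max = 417.6 kips [governs: (ii)]; R_n/Ω = 208.8 kips.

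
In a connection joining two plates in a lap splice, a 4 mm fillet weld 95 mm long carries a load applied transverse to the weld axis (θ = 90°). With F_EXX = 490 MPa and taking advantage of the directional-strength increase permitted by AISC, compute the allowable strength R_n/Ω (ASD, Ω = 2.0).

t_e = 0.707 × 4 = 2.828 mm; A_we = 2.828 × 95 = 268.7 mm².
Directional factor: 1.0 + 0.5 sin^1.5(90°) = 1.5.
F_nw = 0.6 × 490 × 1.5 = 441 MPa.
R_n/Ω = (441 × 268.7) / 2.0 × 10⁻³ = 59.24 kN.

R_n/Ω ≈ 59.2 kN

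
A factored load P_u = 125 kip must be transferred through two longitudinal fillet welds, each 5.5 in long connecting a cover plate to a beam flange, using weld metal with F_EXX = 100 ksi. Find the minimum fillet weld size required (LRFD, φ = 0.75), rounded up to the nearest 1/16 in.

w = 3/8 in

Total weld length L = 11 in.
Required throat t_e = P_u / (φ × 0.6 F_EXX × L) = 125 / (0.75 × 0.6 × 100 × 11) = 0.2525 in.
Required leg w = t_e / 0.707 = 0.3572 in → use 3/8 in.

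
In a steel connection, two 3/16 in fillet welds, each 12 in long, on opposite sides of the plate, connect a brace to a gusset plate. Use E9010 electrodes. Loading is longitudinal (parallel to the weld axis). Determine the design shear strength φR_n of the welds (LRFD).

E90XX → F_EXX = 90 ksi.
Effective throat t_e = 0.707 × 0.1875 = 0.1326 in.
Total length L = 24 in; A_we = 0.1326 × 24 = 3.181 in².
F_nw = 0.6 F_EXX = 0.6 × 90 = 54 ksi.
φR_n = 0.75 × 54 × 3.181 = 128.9 kips.

φR_n ≈ 129 kips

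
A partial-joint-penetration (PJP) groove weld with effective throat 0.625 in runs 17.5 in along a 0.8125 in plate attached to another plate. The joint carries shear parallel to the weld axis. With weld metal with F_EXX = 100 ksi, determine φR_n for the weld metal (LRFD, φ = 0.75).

φR_n ≈ 492 kip

Effective throat (given) t_e = 0.625 in.
A_we = 0.625 × 17.5 = 10.94 in².
F_nw = 0.6 F_EXX = 60 ksi.
φR_n = 0.75 × 60 × 10.94 = 492.2 kip.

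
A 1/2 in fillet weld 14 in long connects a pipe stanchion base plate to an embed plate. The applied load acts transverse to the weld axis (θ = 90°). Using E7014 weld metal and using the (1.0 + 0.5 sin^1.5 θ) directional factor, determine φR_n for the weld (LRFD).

φR_n ≈ 234 kips

E70XX → F_EXX = 70 ksi.
t_e = 0.707 × 0.5 = 0.3535 in; A_we = 0.3535 × 14 = 4.949 in².
Directional factor: 1.0 + 0.5 sin^1.5(90°) = 1.5.
F_nw = 0.6 × 70 × 1.5 = 63 ksi.
φR_n = 0.75 × 63 × 4.949 = 233.8 kips.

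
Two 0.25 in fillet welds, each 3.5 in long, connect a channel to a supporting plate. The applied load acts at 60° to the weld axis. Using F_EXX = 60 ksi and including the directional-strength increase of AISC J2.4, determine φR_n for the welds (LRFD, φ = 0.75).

φR_n ≈ 46.9 kip

t_e = 0.707 × 0.25 = 0.1767 in; A_we = 0.1767 × 7 = 1.237 in².
Directional factor: 1.0 + 0.5 sin^1.5(60°) = 1.403.
F_nw = 0.6 × 60 × 1.403 = 50.51 ksi.
φR_n = 0.75 × 50.51 × 1.237 = 46.87 kip.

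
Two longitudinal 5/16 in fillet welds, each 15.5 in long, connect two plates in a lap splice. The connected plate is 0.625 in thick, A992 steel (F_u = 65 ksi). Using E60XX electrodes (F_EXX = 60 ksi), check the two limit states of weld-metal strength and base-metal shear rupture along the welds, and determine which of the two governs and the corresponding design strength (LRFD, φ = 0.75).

t_e = 0.707 × 0.3125 = 0.2209 in; L = 31 in.
Weld metal: φR_n = 0.75 × 0.6 × 60 × 0.2209 × 31 = 184.9 kips.
Base metal (shear rupture): φR_n = 0.75 × 0.6 × 65 × 0.625 × 31 = 566.7 kips.
Governing: weld metal.

φR_n ≈ 185 kips (weld metal governs)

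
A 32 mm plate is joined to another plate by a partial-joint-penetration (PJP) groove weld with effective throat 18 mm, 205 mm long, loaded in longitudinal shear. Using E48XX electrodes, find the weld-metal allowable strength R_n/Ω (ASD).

E48XX → F_EXX = 480 MPa.
Effective throat (given) t_e = 18 mm.
A_we = 18 × 205 = 3690 mm².
F_nw = 0.6 F_EXX = 288 MPa.
R_n/Ω = (288 × 3690) / 2.0 × 10⁻³ = 531.4 kN.

R_n/Ω ≈ 531 kN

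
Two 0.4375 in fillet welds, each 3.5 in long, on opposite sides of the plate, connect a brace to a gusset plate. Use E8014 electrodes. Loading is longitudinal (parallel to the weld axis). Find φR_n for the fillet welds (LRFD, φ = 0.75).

φR_n ≈ 77.9 kip

E80XX → F_EXX = 80 ksi.
Effective throat t_e = 0.707 × 0.4375 = 0.3093 in.
Total length L = 7 in; A_we = 0.3093 × 7 = 2.165 in².
F_nw = 0.6 F_EXX = 0.6 × 80 = 48 ksi.
φR_n = 0.75 × 48 × 2.165 = 77.95 kip.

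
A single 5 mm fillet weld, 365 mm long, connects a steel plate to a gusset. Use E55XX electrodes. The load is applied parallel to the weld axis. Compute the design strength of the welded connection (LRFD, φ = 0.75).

E55XX → F_EXX = 550 MPa.
Effective throat t_e = 0.707 × 5 = 3.535 mm.
Total length L = 365 mm; A_we = 3.535 × 365 = 1290 mm².
F_nw = 0.6 F_EXX = 0.6 × 550 = 330 MPa.
φR_n = 0.75 × 330 × 1290 × 10⁻³ = 319.3 kN.

φR_n ≈ 319 kN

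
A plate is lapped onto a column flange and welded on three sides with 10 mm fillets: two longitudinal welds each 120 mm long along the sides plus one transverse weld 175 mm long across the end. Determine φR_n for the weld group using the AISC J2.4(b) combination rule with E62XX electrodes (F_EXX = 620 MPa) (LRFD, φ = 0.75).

t_e = 0.707 × 10 = 7.07 mm.
R_nwl = 0.6 × 620 × 7.07 × 240 × 10⁻³ = 631.2 kN (longitudinal, 2 welds).
R_nwt = 0.6 × 620 × 7.07 × 175 × 10⁻³ = 460.3 kN (transverse, base value).
(i) R_nwl + R_nwt = 1091 kN; (ii) 0.85 R_nwl + 1.5 R_nwt = 1227 kN.
R_n = max = 1227 kN [governs: (ii)]; φR_n = 920.2 kN.

φR_n ≈ 920 kN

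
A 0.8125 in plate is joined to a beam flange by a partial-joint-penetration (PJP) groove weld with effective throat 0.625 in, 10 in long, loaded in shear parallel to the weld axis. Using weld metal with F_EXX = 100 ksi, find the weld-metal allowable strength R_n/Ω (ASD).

R_n/Ω ≈ 188 kips

Effective throat (given) t_e = 0.625 in.
A_we = 0.625 × 10 = 6.25 in².
F_nw = 0.6 F_EXX = 60 ksi.
R_n/Ω = (60 × 6.25) / 2.0 = 187.5 kips.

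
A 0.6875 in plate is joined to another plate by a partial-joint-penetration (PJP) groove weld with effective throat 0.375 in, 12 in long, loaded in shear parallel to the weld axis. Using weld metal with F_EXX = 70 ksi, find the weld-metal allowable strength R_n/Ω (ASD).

Effective throat (given) t_e = 0.375 in.
A_we = 0.375 × 12 = 4.5 in².
F_nw = 0.6 F_EXX = 42 ksi.
R_n/Ω = (42 × 4.5) / 2.0 = 94.5 kip.

R_n/Ω ≈ 94.5 kip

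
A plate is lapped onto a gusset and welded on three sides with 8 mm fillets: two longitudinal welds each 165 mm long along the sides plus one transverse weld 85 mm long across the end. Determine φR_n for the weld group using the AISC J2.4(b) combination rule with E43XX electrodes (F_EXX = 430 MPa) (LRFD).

φR_n ≈ 454 kN

t_e = 0.707 × 8 = 5.656 mm.
R_nwl = 0.6 × 430 × 5.656 × 330 × 10⁻³ = 481.6 kN (longitudinal, 2 welds).
R_nwt = 0.6 × 430 × 5.656 × 85 × 10⁻³ = 124 kN (transverse, base value).
(i) R_nwl + R_nwt = 605.6 kN; (ii) 0.85 R_nwl + 1.5 R_nwt = 595.4 kN.
R_n = max = 605.6 kN [governs: (i)]; φR_n = 454.2 kN.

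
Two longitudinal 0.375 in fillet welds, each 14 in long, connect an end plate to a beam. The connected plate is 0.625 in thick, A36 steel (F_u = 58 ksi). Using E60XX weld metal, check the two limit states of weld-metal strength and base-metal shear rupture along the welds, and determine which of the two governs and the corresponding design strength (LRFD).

φR_n ≈ 200 kip (weld metal governs)

E60XX → F_EXX = 60 ksi.
t_e = 0.707 × 0.375 = 0.2651 in; L = 28 in.
Weld metal: φR_n = 0.75 × 0.6 × 60 × 0.2651 × 28 = 200.4 kip.
Base metal (shear rupture): φR_n = 0.75 × 0.6 × 58 × 0.625 × 28 = 456.8 kip.
Governing: weld metal.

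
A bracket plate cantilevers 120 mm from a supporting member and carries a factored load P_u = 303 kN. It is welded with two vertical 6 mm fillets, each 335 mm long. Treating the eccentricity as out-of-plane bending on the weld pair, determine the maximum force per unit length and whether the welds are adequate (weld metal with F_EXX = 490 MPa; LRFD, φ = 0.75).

L_w = 2 × 335 = 670 mm; section modulus (unit throat) S = 2 × L²/6 = 37410 mm².
Direct shear f_v = P/L_w = 303×10³/670 = 452.2 N/mm.
Moment M = P × e = 303×10³ × 120 = 36360000 N·mm; bending f_b = M/S = 972 N/mm.
f_max = √(f_v² + f_b²) = √(452.2² + 972²) = 1072 N/mm.
φr_n = 0.75 × 0.6 × 490 × (0.707 × 6) = 935.4 N/mm → NOT adequate.

f_max ≈ 1070 N/mm; NOT adequate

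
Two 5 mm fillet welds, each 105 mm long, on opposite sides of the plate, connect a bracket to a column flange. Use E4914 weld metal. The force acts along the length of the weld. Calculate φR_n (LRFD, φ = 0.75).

φR_n ≈ 164 kN

E49XX → F_EXX = 490 MPa.
Effective throat t_e = 0.707 × 5 = 3.535 mm.
Total length L = 210 mm; A_we = 3.535 × 210 = 742.3 mm².
F_nw = 0.6 F_EXX = 0.6 × 490 = 294 MPa.
φR_n = 0.75 × 294 × 742.3 × 10⁻³ = 163.7 kN.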